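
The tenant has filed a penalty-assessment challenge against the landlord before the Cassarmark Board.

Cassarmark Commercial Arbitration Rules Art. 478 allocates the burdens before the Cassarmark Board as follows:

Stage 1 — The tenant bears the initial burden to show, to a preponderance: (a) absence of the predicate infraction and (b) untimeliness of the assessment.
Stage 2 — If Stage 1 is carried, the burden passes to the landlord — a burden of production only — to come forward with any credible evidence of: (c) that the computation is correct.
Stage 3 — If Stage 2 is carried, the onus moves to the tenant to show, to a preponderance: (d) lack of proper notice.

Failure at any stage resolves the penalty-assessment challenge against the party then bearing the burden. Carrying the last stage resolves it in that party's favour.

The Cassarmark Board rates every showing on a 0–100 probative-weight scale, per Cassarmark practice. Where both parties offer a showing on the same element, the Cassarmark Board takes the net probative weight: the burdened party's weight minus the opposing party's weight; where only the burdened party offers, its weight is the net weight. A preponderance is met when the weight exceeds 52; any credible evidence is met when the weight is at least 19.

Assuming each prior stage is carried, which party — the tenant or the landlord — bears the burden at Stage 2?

Stage 2's rule assigns the burden to the landlord (to any credible evidence).

landlord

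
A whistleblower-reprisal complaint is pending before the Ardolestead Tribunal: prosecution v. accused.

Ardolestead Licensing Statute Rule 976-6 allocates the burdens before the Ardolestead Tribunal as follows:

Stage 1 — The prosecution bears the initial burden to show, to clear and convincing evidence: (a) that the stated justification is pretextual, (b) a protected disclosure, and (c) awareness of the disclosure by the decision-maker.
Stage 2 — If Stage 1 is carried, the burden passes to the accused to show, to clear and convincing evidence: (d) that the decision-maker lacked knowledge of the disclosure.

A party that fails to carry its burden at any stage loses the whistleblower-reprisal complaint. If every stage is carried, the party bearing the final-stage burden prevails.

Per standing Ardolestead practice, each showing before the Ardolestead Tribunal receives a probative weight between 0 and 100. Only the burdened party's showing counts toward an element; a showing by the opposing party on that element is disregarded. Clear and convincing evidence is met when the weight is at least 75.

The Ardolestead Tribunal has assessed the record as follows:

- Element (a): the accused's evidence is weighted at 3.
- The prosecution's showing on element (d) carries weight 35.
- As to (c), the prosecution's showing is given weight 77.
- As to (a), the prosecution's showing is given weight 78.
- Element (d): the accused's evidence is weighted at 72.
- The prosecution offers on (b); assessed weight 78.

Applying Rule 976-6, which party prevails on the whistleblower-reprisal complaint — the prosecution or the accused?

Stage 1 (prosecution, clear and convincing evidence, weight is at least 75): (a) 78 (accused's 3 disregarded) ≥ 75 — meets; (b) 78 ≥ 75 — meets; (c) 77 ≥ 75 — meets.
  Stage 1 is satisfied; the onus moves to the accused.
Stage 2 (accused, clear and convincing evidence, weight is at least 75): (d) 72 (prosecution's 35 disregarded) < 75 — fails.
  Stage 2 not carried; the accused fails its burden.
The prosecution prevails.

prosecution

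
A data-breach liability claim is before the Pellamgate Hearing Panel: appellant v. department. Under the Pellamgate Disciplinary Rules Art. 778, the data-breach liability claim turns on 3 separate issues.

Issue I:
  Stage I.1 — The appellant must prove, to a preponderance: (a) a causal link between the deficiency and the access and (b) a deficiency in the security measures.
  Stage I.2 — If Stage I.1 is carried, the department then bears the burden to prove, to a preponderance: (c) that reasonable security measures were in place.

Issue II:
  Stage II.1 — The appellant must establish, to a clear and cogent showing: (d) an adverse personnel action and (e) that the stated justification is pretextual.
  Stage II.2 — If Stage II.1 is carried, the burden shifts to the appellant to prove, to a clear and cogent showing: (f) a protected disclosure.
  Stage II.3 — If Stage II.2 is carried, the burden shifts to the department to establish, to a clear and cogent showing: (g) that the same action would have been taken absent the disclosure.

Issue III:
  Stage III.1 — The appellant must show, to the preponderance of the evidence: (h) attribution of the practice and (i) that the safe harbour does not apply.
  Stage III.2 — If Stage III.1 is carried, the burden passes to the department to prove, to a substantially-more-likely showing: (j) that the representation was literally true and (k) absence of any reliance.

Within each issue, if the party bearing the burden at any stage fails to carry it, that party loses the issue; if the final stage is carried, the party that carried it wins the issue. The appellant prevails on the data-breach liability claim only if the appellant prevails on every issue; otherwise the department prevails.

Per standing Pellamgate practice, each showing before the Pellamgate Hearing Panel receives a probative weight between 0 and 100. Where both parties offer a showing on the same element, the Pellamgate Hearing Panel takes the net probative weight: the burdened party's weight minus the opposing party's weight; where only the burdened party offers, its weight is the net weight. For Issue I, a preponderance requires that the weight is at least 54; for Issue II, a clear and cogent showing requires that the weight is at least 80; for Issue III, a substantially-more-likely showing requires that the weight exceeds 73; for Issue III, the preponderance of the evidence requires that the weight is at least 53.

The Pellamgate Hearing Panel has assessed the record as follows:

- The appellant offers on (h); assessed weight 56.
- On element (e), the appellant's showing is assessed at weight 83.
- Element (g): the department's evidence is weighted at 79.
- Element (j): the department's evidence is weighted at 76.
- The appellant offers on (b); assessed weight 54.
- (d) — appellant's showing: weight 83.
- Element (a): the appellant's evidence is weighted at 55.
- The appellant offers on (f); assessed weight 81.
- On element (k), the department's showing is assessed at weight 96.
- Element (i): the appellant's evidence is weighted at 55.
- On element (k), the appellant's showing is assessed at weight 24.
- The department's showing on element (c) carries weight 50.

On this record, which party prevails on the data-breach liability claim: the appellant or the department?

appellant

— Issue I —
Stage I.1 (appellant, a preponderance, weight is at least 54): (a) 55 ≥ 54 — meets; (b) 54 ≥ 54 — meets.
  Stage I.1 is satisfied; the onus moves to the department.
Stage I.2 (department, a preponderance, weight is at least 54): (c) 50 < 54 — fails.
  Not every element is met, so the department fails to carry Stage I.2.
So the appellant prevails on this issue.
— Issue II —
Stage II.1 — burden on appellant; standard: a clear and cogent showing (weight is at least 80).
    (d): 83 ≥ 80 [met]
    (e): 83 ≥ 80 [met]
  Stage II.1 carried; the burden remains with the appellant.
Stage II.2 — burden on appellant; standard: a clear and cogent showing (weight is at least 80).
    (f): 81 ≥ 80 [met]
  The appellant carries Stage II.2; the department now bears the burden.
Stage II.3 — burden on department; standard: a clear and cogent showing (weight is at least 80).
    (g): 79 < 80 [not met]
  Not every element is met, so the department fails to carry Stage II.3.
So the appellant prevails on this issue.
— Issue III —
Stage III.1 (appellant, the preponderance of the evidence, weight is at least 53): (h) 56 ≥ 53 — meets; (i) 55 ≥ 53 — meets.
  The appellant carries Stage III.1; the department now bears the burden.
Stage III.2 (department, a substantially-more-likely showing, weight exceeds 73): (j) 76 > 73 — meets; (k) net 96−24=72 ≤ 73 — fails.
  Not every element is met, so the department fails to carry Stage III.2.
The appellant prevails on this issue.
Per-issue: Issue I → appellant; Issue II → appellant; Issue III → appellant. The appellant must prevail on every issue; overall, the appellant prevails.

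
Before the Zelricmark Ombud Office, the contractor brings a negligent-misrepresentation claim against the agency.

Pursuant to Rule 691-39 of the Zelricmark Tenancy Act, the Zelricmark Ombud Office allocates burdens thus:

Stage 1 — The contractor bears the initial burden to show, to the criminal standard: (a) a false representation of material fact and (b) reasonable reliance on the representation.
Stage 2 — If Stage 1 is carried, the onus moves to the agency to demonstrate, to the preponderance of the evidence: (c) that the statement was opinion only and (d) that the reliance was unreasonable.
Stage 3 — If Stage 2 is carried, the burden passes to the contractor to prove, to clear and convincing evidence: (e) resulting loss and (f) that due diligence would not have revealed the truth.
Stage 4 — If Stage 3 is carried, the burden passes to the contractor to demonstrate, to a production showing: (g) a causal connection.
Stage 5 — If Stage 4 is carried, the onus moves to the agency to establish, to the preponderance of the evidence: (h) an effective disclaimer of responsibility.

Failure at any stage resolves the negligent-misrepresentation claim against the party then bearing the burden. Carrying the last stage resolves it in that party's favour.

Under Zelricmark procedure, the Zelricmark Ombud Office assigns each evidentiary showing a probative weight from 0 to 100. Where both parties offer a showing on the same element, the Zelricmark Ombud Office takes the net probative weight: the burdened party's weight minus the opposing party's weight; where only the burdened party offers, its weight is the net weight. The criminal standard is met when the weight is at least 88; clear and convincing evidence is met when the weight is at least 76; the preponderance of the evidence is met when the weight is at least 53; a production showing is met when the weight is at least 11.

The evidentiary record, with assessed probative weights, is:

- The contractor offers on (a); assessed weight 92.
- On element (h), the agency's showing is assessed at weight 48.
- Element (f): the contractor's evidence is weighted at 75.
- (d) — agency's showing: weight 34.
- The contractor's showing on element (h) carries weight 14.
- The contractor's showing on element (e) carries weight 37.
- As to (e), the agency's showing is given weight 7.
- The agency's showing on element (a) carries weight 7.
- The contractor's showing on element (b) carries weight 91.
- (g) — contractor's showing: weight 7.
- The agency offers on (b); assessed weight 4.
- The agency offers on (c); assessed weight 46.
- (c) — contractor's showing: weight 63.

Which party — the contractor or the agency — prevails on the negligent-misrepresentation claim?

agency

Stage 1 (contractor, the criminal standard, weight is at least 88): (a) net 92−7=85 < 88 — fails; (b) net 91−4=87 < 88 — fails.
  Not every element is met, so the contractor fails to carry Stage 1.
The agency prevails.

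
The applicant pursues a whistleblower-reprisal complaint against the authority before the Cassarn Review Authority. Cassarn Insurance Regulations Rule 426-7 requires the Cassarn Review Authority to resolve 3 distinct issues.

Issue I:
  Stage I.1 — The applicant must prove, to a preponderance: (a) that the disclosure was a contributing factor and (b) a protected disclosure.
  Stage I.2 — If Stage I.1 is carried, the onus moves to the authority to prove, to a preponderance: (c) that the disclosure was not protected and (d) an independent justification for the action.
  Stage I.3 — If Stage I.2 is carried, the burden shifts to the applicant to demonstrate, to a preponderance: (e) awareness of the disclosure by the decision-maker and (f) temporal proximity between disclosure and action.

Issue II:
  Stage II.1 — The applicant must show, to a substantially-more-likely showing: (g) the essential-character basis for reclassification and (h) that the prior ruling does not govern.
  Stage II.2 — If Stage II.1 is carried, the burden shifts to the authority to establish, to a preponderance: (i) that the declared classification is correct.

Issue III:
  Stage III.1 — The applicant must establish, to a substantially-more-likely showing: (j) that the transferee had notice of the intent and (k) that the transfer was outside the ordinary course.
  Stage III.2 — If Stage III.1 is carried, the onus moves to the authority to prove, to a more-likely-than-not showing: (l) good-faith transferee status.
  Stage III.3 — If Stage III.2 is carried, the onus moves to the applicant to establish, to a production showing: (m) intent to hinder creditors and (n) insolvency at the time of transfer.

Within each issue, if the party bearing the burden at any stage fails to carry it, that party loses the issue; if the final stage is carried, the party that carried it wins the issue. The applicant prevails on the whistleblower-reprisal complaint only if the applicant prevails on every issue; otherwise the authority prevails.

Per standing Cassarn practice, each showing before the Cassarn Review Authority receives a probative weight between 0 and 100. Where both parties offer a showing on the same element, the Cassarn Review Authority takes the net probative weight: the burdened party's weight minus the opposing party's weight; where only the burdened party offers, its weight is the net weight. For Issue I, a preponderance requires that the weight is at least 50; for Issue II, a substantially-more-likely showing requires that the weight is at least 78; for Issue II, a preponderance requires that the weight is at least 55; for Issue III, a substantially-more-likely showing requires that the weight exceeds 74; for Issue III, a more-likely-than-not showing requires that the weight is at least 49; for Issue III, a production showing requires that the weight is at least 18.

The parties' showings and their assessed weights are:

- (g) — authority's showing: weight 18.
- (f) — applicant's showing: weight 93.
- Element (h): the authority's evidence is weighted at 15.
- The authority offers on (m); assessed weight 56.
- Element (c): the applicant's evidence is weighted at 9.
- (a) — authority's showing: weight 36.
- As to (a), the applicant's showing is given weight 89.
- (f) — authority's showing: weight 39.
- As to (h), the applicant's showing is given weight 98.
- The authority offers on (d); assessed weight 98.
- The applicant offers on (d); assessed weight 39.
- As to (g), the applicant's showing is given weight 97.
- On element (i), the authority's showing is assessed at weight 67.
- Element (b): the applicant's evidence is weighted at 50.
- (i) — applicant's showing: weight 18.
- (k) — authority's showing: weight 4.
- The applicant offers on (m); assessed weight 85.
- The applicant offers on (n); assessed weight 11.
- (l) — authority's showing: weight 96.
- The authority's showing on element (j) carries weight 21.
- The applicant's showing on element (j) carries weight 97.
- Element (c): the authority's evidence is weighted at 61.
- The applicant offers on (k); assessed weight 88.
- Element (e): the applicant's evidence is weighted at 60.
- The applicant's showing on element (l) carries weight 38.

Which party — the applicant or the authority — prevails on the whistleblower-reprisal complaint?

authority

— Issue I —
Stage I.1 (applicant, a preponderance, weight is at least 50): (a) net 89−36=53 ≥ 50 — meets; (b) 50 ≥ 50 — meets.
  Stage I.1 is satisfied; the onus moves to the authority.
Stage I.2 (authority, a preponderance, weight is at least 50): (c) net 61−9=52 ≥ 50 — meets; (d) net 98−39=59 ≥ 50 — meets.
  All elements met. The burden passes to the applicant.
Stage I.3 (applicant, a preponderance, weight is at least 50): (e) 60 ≥ 50 — meets; (f) net 93−39=54 ≥ 50 — meets.
  All elements met at the final stage.
Every stage carried; the applicant prevails on this issue.
— Issue II —
Stage II.1 (applicant, a substantially-more-likely showing, weight is at least 78): (g) net 97−18=79 ≥ 78 — meets; (h) net 98−15=83 ≥ 78 — meets.
  The applicant carries Stage II.1; the authority now bears the burden.
Stage II.2 (authority, a preponderance, weight is at least 55): (i) net 67−18=49 < 55 — fails.
  Stage II.2 not carried; the authority fails its burden.
So the applicant prevails on this issue.
— Issue III —
Stage III.1 (applicant, a substantially-more-likely showing, weight exceeds 74): (j) net 97−21=76 > 74 — meets; (k) net 88−4=84 > 74 — meets.
  All elements met. The burden passes to the authority.
Stage III.2 (authority, a more-likely-than-not showing, weight is at least 49): (l) net 96−38=58 ≥ 49 — meets.
  Stage III.2 carried; the burden shifts to the applicant.
Stage III.3 (applicant, a production showing, weight is at least 18): (m) net 85−56=29 ≥ 18 — meets; (n) 11 < 18 — fails.
  Stage III.3 not carried; the applicant fails its burden.
The authority prevails on this issue.
Per-issue: Issue I → applicant; Issue II → applicant; Issue III → authority. The applicant must prevail on every issue; overall, the authority prevails.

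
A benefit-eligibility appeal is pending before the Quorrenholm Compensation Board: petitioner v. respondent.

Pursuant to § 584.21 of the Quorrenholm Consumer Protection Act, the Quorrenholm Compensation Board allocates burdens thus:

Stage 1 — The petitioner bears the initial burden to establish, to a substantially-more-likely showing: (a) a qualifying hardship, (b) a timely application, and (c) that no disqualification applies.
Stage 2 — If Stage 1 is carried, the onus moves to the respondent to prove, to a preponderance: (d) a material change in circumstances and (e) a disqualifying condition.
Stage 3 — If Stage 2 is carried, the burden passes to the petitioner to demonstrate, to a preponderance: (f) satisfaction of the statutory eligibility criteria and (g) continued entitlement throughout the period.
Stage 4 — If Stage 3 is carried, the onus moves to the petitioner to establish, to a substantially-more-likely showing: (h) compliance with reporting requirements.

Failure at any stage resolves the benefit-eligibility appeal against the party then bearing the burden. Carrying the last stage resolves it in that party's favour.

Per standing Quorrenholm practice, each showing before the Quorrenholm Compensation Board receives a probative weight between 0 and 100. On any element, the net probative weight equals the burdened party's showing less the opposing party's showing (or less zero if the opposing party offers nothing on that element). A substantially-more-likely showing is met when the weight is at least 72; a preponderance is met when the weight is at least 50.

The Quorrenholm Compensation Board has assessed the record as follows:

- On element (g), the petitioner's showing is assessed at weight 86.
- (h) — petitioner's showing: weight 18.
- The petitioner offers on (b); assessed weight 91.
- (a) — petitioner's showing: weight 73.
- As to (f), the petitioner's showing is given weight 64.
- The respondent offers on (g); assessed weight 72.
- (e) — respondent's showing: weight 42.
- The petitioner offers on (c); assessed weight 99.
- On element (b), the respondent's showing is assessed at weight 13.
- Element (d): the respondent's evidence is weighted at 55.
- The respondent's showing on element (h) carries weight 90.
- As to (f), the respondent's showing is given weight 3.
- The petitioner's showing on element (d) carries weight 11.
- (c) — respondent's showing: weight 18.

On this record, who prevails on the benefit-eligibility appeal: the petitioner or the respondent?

petitioner

Stage 1 (petitioner, a substantially-more-likely showing, weight is at least 72): (a) 73 ≥ 72 — meets; (b) net 91−13=78 ≥ 72 — meets; (c) net 99−18=81 ≥ 72 — meets.
  All elements met. The burden passes to the respondent.
Stage 2 (respondent, a preponderance, weight is at least 50): (d) net 55−11=44 < 50 — fails; (e) 42 < 50 — fails.
  Not every element is met, so the respondent fails to carry Stage 2.
The petitioner prevails.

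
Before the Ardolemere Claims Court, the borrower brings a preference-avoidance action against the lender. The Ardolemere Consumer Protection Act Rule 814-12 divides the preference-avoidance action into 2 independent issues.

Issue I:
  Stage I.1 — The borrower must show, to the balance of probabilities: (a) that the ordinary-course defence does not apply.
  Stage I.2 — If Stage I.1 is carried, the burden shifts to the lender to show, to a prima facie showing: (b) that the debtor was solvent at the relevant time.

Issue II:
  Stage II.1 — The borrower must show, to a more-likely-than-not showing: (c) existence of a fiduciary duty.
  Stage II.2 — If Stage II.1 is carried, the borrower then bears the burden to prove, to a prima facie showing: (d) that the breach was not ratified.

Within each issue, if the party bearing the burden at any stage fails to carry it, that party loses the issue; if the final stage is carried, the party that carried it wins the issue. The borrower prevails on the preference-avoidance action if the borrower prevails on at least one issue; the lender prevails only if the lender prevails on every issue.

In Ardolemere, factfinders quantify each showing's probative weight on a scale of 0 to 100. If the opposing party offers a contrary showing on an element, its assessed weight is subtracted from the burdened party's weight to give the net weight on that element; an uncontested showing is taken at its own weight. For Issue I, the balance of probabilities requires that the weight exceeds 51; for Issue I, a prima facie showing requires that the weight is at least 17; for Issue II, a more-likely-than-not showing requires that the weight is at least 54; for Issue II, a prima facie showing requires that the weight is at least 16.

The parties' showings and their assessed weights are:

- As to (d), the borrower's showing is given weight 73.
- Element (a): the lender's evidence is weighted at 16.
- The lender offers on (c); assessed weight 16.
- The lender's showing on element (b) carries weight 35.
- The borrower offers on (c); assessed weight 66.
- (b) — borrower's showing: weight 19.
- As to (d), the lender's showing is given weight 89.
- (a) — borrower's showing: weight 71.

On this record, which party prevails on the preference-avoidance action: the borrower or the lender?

— Issue I —
Stage I.1 (borrower, the balance of probabilities, weight exceeds 51): (a) net 71−16=55 > 51 — meets.
  The borrower carries Stage I.1; the lender now bears the burden.
Stage I.2 (lender, a prima facie showing, weight is at least 17): (b) net 35−19=16 < 17 — fails.
  Not every element is met, so the lender fails to carry Stage I.2.
So the borrower prevails on this issue.
— Issue II —
Stage II.1 (borrower, a more-likely-than-not showing, weight is at least 54): (c) net 66−16=50 < 54 — fails.
  The borrower does not carry Stage II.1.
The lender prevails on this issue.
Per-issue: Issue I → borrower; Issue II → lender. The borrower must prevail on at least one issue; overall, the borrower prevails.

borrower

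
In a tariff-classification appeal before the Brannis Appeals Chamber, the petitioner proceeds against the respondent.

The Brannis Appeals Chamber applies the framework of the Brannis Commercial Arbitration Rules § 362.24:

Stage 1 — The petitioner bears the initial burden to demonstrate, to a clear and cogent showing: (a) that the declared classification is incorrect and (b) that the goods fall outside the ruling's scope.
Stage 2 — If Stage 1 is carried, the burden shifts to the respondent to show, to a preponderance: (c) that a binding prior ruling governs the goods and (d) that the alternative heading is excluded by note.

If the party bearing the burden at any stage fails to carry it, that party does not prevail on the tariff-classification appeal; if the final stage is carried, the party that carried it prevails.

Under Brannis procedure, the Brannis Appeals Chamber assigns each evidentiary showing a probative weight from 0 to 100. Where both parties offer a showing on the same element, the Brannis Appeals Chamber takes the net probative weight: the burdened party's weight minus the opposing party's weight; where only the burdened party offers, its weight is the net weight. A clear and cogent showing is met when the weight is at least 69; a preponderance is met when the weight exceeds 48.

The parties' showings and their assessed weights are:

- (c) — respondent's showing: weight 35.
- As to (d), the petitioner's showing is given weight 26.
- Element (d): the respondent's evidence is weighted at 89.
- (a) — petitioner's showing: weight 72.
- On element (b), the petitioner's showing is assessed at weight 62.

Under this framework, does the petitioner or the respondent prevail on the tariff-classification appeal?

respondent

Stage 1 (petitioner, a clear and cogent showing, weight is at least 69): (a) 72 ≥ 69 — meets; (b) 62 < 69 — fails.
  Not every element is met, so the petitioner fails to carry Stage 1.
So the respondent prevails.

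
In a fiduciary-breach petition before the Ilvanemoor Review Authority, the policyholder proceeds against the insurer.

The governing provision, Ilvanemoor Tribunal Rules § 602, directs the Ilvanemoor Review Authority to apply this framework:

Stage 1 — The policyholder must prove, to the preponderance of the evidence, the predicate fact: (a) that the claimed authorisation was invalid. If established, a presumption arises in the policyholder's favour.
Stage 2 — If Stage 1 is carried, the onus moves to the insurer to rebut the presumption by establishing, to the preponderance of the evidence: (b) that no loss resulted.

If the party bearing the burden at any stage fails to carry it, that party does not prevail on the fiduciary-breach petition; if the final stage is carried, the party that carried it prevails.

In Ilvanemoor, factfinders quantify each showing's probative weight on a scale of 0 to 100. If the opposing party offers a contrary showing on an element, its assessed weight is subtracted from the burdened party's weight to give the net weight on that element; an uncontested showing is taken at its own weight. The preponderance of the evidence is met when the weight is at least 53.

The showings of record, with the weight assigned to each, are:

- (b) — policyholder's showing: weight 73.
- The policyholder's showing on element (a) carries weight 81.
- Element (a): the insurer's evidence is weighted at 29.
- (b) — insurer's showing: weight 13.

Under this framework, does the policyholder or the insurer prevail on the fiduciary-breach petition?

insurer

At Stage 1 the policyholder must meet the preponderance of the evidence (weight is at least 53): on (a) the weight is 81 less the opposing 29 gives net 52, which does not reach 53, so (a) does not meet the standard.
  Stage 1 not carried; the policyholder fails its burden.
So the insurer prevails.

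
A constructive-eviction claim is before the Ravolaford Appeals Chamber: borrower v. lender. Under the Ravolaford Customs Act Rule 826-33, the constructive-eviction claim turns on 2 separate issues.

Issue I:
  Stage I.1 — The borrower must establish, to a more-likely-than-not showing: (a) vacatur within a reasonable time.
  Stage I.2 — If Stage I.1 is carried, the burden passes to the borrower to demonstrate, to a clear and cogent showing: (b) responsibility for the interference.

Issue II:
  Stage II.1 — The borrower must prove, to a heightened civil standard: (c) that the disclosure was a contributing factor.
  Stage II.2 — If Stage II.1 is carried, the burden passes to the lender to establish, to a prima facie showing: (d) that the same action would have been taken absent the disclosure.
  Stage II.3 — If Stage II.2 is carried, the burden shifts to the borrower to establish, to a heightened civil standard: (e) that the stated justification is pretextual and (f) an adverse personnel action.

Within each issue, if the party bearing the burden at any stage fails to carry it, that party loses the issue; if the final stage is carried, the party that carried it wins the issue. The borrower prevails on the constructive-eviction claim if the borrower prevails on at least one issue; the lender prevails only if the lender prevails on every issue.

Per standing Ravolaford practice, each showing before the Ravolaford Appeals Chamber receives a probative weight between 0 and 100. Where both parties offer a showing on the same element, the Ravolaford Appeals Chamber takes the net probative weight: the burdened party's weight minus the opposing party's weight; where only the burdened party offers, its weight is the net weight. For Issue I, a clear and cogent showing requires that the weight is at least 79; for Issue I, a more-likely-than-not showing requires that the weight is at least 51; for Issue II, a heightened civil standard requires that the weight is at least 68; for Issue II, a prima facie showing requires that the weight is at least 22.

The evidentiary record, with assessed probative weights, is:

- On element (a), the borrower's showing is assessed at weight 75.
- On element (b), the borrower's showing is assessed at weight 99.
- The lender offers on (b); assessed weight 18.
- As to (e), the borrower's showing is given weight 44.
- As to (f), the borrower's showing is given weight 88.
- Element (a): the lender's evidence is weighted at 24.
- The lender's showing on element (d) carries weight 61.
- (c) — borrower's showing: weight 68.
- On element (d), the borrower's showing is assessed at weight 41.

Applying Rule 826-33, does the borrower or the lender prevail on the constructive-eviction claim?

— Issue I —
Stage I.1 — burden on borrower; standard: a more-likely-than-not showing (weight is at least 51).
    (a): 75 − 24 = 51 ≥ 51 [met]
  All elements met. The borrower retains the burden for Stage I.2.
Stage I.2 — burden on borrower; standard: a clear and cogent showing (weight is at least 79).
    (b): 99 − 18 = 81 ≥ 79 [met]
  Stage I.2 carried; the final stage is satisfied.
All stages carried — the borrower prevails on this issue.
— Issue II —
Stage II.1 (borrower, a heightened civil standard, weight is at least 68): (c) 68 ≥ 68 — meets.
  The borrower carries Stage II.1; the lender now bears the burden.
Stage II.2 (lender, a prima facie showing, weight is at least 22): (d) net 61−41=20 < 22 — fails.
  Stage II.2 not carried; the lender fails its burden.
The borrower prevails on this issue.
Per-issue: Issue I → borrower; Issue II → borrower. The borrower must prevail on at least one issue; overall, the borrower prevails.

borrower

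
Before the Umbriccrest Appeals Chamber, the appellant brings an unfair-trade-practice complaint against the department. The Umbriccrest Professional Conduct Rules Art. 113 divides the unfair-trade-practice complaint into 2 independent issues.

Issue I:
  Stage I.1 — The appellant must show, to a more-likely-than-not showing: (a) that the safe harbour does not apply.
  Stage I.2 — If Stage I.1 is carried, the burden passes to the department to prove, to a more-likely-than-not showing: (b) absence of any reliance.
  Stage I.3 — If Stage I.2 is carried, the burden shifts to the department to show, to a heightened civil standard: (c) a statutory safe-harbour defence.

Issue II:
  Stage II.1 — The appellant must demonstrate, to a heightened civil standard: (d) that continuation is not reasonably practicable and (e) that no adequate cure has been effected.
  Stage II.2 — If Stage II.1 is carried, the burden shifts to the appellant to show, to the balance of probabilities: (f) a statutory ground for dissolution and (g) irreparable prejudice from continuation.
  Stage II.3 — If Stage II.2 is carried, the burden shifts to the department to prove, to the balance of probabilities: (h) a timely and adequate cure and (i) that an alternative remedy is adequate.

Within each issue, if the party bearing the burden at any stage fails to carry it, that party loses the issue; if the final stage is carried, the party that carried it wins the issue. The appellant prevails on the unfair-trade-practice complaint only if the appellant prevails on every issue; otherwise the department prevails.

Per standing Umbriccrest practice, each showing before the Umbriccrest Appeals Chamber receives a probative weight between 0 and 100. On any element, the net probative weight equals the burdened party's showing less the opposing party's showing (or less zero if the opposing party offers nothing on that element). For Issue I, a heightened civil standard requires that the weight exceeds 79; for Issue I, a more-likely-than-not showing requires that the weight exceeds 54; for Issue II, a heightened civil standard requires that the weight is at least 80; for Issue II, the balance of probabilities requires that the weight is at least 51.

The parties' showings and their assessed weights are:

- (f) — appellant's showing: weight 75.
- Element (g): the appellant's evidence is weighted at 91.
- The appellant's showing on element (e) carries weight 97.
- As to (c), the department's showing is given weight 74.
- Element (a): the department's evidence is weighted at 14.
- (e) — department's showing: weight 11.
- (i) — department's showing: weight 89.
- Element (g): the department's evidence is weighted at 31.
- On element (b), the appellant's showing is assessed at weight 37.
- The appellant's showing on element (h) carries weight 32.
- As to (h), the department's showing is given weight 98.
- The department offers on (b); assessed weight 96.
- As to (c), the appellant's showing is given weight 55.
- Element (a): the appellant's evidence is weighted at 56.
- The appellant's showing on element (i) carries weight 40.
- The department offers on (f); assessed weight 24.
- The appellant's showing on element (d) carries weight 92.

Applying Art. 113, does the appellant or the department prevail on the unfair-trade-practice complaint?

department

— Issue I —
Stage I.1 — burden on appellant; standard: a more-likely-than-not showing (weight exceeds 54).
    (a): 56 − 14 = 42 ≤ 54 [not met]
  Not every element is met, so the appellant fails to carry Stage I.1.
The analysis ends at Stage I.1; the department prevails on this issue.
— Issue II —
At Stage II.1 the appellant must meet a heightened civil standard (weight is at least 80): on (d) the weight is 92, ≥ 80, so (d) meets the standard; on (e) the weight is 97 less the opposing 11 gives net 86, which does reach 80, so (e) meets the standard.
  Stage II.1 carried; the burden remains with the appellant.
At Stage II.2 the appellant must meet the balance of probabilities (weight is at least 51): on (f) the weight is 75 less the opposing 24 gives net 51, ≥ 51, so (f) meets the standard; on (g) the weight is 91 less the opposing 31 gives net 60, which does reach 51, so (g) meets the standard.
  Stage II.2 carried; the burden shifts to the department.
At Stage II.3 the department must meet the balance of probabilities (weight is at least 51): on (h) the weight is 98 less the opposing 32 gives net 66, which does reach 51, so (h) meets the standard; on (i) the weight is 89 less the opposing 40 gives net 49, < 51, so (i) does not meet the standard.
  Not every element is met, so the department fails to carry Stage II.3.
The analysis ends at Stage II.3; the appellant prevails on this issue.
Per-issue: Issue I → department; Issue II → appellant. The appellant must prevail on every issue; overall, the department prevails.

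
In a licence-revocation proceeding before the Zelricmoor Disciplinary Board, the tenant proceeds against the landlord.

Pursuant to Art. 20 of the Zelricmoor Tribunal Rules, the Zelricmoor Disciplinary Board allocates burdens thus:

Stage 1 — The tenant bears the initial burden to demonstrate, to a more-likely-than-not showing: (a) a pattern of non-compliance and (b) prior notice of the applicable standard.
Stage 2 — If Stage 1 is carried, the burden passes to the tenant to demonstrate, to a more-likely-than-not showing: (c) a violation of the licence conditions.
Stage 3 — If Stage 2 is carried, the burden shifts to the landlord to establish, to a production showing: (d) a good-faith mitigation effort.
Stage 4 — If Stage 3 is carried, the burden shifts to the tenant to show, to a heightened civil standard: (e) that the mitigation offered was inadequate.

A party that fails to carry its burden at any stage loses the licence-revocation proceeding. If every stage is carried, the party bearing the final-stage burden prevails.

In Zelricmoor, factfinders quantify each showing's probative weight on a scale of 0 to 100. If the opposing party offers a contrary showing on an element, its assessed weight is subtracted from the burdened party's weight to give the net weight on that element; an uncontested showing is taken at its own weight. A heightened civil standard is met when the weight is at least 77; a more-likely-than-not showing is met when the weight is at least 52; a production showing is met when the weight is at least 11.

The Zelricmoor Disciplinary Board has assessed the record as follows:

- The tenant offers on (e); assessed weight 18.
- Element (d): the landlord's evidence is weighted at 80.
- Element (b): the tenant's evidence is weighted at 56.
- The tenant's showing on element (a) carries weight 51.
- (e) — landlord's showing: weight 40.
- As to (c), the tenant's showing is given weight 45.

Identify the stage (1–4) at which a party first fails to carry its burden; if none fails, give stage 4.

stage 1

Stage 1 (tenant, a more-likely-than-not showing, weight is at least 52): (a) 51 < 52 — fails; (b) 56 ≥ 52 — meets.
  Stage 1 not carried; the tenant fails its burden.
The analysis ends at Stage 1; the landlord prevails.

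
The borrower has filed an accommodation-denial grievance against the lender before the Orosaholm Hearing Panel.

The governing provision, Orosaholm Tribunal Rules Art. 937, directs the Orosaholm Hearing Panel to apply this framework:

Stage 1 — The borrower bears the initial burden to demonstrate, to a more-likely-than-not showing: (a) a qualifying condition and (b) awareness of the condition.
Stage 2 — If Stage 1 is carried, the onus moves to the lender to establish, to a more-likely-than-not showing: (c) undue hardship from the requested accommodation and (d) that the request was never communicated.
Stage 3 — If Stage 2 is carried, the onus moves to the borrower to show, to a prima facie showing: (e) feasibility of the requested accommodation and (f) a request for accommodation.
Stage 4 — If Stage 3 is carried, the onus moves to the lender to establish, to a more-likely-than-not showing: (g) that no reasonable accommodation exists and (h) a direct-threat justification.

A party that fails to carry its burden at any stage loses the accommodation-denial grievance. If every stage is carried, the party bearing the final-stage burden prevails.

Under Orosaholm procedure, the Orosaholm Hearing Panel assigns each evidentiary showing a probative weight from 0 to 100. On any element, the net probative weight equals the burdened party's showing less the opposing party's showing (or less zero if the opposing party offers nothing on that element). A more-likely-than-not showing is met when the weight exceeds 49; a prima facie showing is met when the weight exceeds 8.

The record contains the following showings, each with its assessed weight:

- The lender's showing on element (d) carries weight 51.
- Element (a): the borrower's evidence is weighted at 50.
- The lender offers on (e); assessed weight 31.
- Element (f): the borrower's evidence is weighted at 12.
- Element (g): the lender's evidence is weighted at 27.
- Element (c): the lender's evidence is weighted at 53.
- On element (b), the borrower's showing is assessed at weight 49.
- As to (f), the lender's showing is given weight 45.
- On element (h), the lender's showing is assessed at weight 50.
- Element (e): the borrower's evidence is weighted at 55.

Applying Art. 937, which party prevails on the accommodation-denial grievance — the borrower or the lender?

lender

At Stage 1 the borrower must meet a more-likely-than-not showing (weight exceeds 49): on (a) the weight is 50, > 49, so (a) meets the standard; on (b) the weight is 49, which does not exceed 49, so (b) does not meet the standard.
  Stage 1 not carried; the borrower fails its burden.
So the lender prevails.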